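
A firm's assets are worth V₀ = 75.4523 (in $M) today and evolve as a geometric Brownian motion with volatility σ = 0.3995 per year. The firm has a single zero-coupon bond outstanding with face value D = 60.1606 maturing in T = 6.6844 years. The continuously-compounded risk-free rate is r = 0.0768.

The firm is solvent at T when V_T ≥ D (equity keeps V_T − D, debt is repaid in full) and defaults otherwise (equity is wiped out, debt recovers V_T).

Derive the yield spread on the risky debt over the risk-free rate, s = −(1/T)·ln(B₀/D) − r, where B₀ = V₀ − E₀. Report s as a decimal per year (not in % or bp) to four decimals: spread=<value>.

d₁ = [ln(V₀/D) + (r + σ²/2)T] / (σ√T)
   = [ln(75.4523/60.1606) + (0.0768 + 0.5·0.3995²)·6.6844] / (0.3995·√6.6844)
   = [0.226483 + 1.046778] / 1.032876 = 1.232734
d₂ = d₁ − σ√T = 1.232734 − 1.032876 = 0.199859
N(d₁) = 0.891163,  N(d₂) = 0.579204,  e^(−rT) = 0.598480
E₀ = V₀·N(d₁) − D·e^(−rT)·N(d₂)
   = 75.4523·0.891163 − 60.1606·0.598480·0.579204 = 46.386050
B₀ = V₀ − E₀ = 75.4523 − 46.386050 = 29.066250
spread = −(1/T)·ln(B₀/D) − r = −(1/6.6844)·ln(29.066250/60.1606) − 0.0768 = 0.03202651

spread=0.0320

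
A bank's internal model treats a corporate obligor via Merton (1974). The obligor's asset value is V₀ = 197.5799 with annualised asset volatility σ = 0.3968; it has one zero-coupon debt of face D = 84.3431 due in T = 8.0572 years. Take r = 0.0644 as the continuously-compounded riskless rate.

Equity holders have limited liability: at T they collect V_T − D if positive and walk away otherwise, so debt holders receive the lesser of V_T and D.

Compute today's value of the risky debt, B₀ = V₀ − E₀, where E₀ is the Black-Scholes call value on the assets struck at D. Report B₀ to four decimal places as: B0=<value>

B0=44.7322

d₁ = [ln(V₀/D) + (r + σ²/2)T] / (σ√T)
   = [ln(197.5799/84.3431) + (0.0644 + 0.5·0.3968²)·8.0572] / (0.3968·√8.0572)
   = [0.851250 + 1.153188] / 1.126325 = 1.779626
d₂ = d₁ − σ√T = 1.779626 − 1.126325 = 0.653301
N(d₁) = 0.962431,  N(d₂) = 0.743219,  e^(−rT) = 0.595185
E₀ = V₀·N(d₁) − D·e^(−rT)·N(d₂)
   = 197.5799·0.962431 − 84.3431·0.595185·0.743219 = 152.847727
B₀ = V₀ − E₀ = 197.5799 − 152.847727 = 44.732173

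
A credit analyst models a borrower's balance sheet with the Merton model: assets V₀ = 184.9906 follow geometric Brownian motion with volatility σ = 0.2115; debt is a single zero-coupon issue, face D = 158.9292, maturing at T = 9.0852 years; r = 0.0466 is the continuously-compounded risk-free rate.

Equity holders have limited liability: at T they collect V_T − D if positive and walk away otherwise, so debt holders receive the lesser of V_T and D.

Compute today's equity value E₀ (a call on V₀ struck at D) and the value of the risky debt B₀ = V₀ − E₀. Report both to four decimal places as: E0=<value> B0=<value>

E0=89.4932 B0=95.4974

d₁ = [ln(V₀/D) + (r + σ²/2)T] / (σ√T)
   = [ln(184.9906/158.9292) + (0.0466 + 0.5·0.2115²)·9.0852] / (0.2115·√9.0852)
   = [0.151846 + 0.626571] / 0.637496 = 1.221054
d₂ = d₁ − σ√T = 1.221054 − 0.637496 = 0.583558
N(d₁) = 0.888967,  N(d₂) = 0.720241,  e^(−rT) = 0.654836
E₀ = V₀·N(d₁) − D·e^(−rT)·N(d₂)
   = 184.9906·0.888967 − 158.9292·0.654836·0.720241 = 89.493236
B₀ = V₀ − E₀ = 184.9906 − 89.493236 = 95.497364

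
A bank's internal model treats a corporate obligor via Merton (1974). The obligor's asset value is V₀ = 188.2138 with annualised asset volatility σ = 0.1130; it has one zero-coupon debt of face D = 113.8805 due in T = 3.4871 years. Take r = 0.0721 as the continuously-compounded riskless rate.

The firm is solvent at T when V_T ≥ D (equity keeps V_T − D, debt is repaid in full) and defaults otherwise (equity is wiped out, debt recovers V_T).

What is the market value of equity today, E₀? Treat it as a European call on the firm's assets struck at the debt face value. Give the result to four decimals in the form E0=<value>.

d₁ = [ln(V₀/D) + (r + σ²/2)T] / (σ√T)
   = [ln(188.2138/113.8805) + (0.0721 + 0.5·0.1130²)·3.4871] / (0.1130·√3.4871)
   = [0.502429 + 0.273683] / 0.211014 = 3.678018
d₂ = d₁ − σ√T = 3.678018 − 0.211014 = 3.467004
N(d₁) = 0.999882,  N(d₂) = 0.999737,  e^(−rT) = 0.777696
E₀ = V₀·N(d₁) − D·e^(−rT)·N(d₂)
   = 188.2138·0.999882 − 113.8805·0.777696·0.999737 = 99.650605

E0=99.6506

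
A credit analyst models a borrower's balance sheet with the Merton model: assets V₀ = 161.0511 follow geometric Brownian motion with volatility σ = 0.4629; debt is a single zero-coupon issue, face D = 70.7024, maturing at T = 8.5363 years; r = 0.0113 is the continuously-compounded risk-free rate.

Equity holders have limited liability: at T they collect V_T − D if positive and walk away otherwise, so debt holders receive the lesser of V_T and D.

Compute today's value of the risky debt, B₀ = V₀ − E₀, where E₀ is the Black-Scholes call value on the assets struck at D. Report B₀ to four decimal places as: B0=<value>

d₁ = [ln(V₀/D) + (r + σ²/2)T] / (σ√T)
   = [ln(161.0511/70.7024) + (0.0113 + 0.5·0.4629²)·8.5363] / (0.4629·√8.5363)
   = [0.823242 + 1.011024] / 1.352452 = 1.356252
d₂ = d₁ − σ√T = 1.356252 − 1.352452 = 0.003799
N(d₁) = 0.912490,  N(d₂) = 0.501516,  e^(−rT) = 0.908046
E₀ = V₀·N(d₁) − D·e^(−rT)·N(d₂)
   = 161.0511·0.912490 − 70.7024·0.908046·0.501516 = 114.759766
B₀ = V₀ − E₀ = 161.0511 − 114.759766 = 46.291334

B0=46.2913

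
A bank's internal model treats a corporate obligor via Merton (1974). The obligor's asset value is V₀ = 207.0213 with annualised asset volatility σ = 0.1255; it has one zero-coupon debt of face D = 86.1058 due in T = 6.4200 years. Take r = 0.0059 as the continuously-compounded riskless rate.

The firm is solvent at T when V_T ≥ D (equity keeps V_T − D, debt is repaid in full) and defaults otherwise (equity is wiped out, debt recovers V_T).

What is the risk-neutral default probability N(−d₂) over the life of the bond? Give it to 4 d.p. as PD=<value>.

d₁ = [ln(V₀/D) + (r + σ²/2)T] / (σ√T)
   = [ln(207.0213/86.1058) + (0.0059 + 0.5·0.1255²)·6.4200] / (0.1255·√6.4200)
   = [0.877245 + 0.088436] / 0.317988 = 3.036844
d₂ = d₁ − σ√T = 3.036844 − 0.317988 = 2.718856
risk-neutral PD = N(−d₂) = N(-2.718856) = 0.003275

PD=0.0033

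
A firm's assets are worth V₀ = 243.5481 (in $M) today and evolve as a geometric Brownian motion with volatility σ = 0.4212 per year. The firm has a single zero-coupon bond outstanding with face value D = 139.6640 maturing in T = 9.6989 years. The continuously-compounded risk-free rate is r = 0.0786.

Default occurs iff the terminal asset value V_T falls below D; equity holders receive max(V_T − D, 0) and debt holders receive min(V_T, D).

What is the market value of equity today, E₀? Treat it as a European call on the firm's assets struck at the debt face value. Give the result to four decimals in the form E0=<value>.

E0=190.2908

d₁ = [ln(V₀/D) + (r + σ²/2)T] / (σ√T)
   = [ln(243.5481/139.6640) + (0.0786 + 0.5·0.4212²)·9.6989] / (0.4212·√9.6989)
   = [0.556075 + 1.622672] / 1.311746 = 1.660952
d₂ = d₁ − σ√T = 1.660952 − 1.311746 = 0.349207
N(d₁) = 0.951638,  N(d₂) = 0.636533,  e^(−rT) = 0.466576
E₀ = V₀·N(d₁) − D·e^(−rT)·N(d₂)
   = 243.5481·0.951638 − 139.6640·0.466576·0.636533 = 190.290761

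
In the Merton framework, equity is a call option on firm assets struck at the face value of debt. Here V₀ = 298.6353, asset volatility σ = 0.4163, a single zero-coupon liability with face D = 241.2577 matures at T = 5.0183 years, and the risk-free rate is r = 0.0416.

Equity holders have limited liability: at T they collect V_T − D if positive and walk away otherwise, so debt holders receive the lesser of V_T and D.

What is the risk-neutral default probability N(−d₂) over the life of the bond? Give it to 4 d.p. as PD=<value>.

PD=0.5054

d₁ = [ln(V₀/D) + (r + σ²/2)T] / (σ√T)
   = [ln(298.6353/241.2577) + (0.0416 + 0.5·0.4163²)·5.0183] / (0.4163·√5.0183)
   = [0.213357 + 0.643611] / 0.932577 = 0.918925
d₂ = d₁ − σ√T = 0.918925 − 0.932577 = -0.013652
risk-neutral PD = N(−d₂) = N(0.013652) = 0.505446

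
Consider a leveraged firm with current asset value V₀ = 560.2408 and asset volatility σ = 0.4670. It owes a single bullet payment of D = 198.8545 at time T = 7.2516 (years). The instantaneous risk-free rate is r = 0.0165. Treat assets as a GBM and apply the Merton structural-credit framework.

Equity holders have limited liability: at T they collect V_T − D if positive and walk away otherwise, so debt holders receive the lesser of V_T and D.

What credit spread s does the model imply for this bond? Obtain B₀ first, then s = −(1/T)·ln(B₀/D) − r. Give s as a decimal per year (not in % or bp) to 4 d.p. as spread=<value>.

spread=0.0295

d₁ = [ln(V₀/D) + (r + σ²/2)T] / (σ√T)
   = [ln(560.2408/198.8545) + (0.0165 + 0.5·0.4670²)·7.2516] / (0.4670·√7.2516)
   = [1.035793 + 0.910398] / 1.257575 = 1.547575
d₂ = d₁ − σ√T = 1.547575 − 1.257575 = 0.290001
N(d₁) = 0.939138,  N(d₂) = 0.614092,  e^(−rT) = 0.887230
E₀ = V₀·N(d₁) − D·e^(−rT)·N(d₂)
   = 560.2408·0.939138 − 198.8545·0.887230·0.614092 = 417.799230
B₀ = V₀ − E₀ = 560.2408 − 417.799230 = 142.441570
spread = −(1/T)·ln(B₀/D) − r = −(1/7.2516)·ln(142.441570/198.8545) − 0.0165 = 0.02950937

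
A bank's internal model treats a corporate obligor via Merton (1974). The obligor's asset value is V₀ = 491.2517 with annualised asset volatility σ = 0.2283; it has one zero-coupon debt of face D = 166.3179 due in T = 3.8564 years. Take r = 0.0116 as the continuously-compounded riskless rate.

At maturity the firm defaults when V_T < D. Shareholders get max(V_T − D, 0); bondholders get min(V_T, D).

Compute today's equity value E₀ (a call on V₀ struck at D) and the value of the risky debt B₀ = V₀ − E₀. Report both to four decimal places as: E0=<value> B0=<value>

E0=332.4443 B0=158.8074

d₁ = [ln(V₀/D) + (r + σ²/2)T] / (σ√T)
   = [ln(491.2517/166.3179) + (0.0116 + 0.5·0.2283²)·3.8564] / (0.2283·√3.8564)
   = [1.083056 + 0.145234] / 0.448329 = 2.739705
d₂ = d₁ − σ√T = 2.739705 − 0.448329 = 2.291375
N(d₁) = 0.996925,  N(d₂) = 0.989029,  e^(−rT) = 0.956252
E₀ = V₀·N(d₁) − D·e^(−rT)·N(d₂)
   = 491.2517·0.996925 − 166.3179·0.956252·0.989029 = 332.444307
B₀ = V₀ − E₀ = 491.2517 − 332.444307 = 158.807393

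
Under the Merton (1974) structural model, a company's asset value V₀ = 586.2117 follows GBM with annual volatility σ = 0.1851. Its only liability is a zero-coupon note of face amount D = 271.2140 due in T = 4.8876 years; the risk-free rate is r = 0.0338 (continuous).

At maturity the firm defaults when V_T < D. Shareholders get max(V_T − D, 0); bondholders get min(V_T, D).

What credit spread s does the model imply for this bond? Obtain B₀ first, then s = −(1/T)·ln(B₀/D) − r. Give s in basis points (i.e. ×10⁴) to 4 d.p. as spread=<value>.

d₁ = [ln(V₀/D) + (r + σ²/2)T] / (σ√T)
   = [ln(586.2117/271.2140) + (0.0338 + 0.5·0.1851²)·4.8876] / (0.1851·√4.8876)
   = [0.770773 + 0.248930] / 0.409218 = 2.491836
d₂ = d₁ − σ√T = 2.491836 − 0.409218 = 2.082619
N(d₁) = 0.993646,  N(d₂) = 0.981357,  e^(−rT) = 0.847723
E₀ = V₀·N(d₁) − D·e^(−rT)·N(d₂)
   = 586.2117·0.993646 − 271.2140·0.847723·0.981357 = 356.858617
B₀ = V₀ − E₀ = 586.2117 − 356.858617 = 229.353083
spread = −(1/T)·ln(B₀/D) − r = −(1/4.8876)·ln(229.353083/271.2140) − 0.0338 = 0.00050017
in basis points: 0.00050017 × 10⁴ = 5.0017 bp

spread=5.0017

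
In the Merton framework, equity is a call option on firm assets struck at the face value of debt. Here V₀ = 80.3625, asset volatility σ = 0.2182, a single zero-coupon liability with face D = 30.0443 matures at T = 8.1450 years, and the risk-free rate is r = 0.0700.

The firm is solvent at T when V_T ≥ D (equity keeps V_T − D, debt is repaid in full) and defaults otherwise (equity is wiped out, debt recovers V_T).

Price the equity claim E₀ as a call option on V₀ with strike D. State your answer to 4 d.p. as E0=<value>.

E0=63.4191

d₁ = [ln(V₀/D) + (r + σ²/2)T] / (σ√T)
   = [ln(80.3625/30.0443) + (0.0700 + 0.5·0.2182²)·8.1450] / (0.2182·√8.1450)
   = [0.983875 + 0.764047] / 0.622731 = 2.806866
d₂ = d₁ − σ√T = 2.806866 − 0.622731 = 2.184135
N(d₁) = 0.997499,  N(d₂) = 0.985524,  e^(−rT) = 0.565441
E₀ = V₀·N(d₁) − D·e^(−rT)·N(d₂)
   = 80.3625·0.997499 − 30.0443·0.565441·0.985524 = 63.419146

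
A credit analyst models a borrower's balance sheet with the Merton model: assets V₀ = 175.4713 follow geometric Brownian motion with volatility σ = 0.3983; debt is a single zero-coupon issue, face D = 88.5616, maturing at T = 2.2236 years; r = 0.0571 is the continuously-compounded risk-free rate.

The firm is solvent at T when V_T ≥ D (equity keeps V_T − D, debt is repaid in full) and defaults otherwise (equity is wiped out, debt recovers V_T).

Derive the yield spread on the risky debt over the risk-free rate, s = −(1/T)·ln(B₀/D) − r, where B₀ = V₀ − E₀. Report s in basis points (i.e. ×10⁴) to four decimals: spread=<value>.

spread=156.4440

d₁ = [ln(V₀/D) + (r + σ²/2)T] / (σ√T)
   = [ln(175.4713/88.5616) + (0.0571 + 0.5·0.3983²)·2.2236] / (0.3983·√2.2236)
   = [0.683777 + 0.303347] / 0.593935 = 1.662008
d₂ = d₁ − σ√T = 1.662008 − 0.593935 = 1.068073
N(d₁) = 0.951744,  N(d₂) = 0.857256,  e^(−rT) = 0.880762
E₀ = V₀·N(d₁) − D·e^(−rT)·N(d₂)
   = 175.4713·0.951744 − 88.5616·0.880762·0.857256 = 100.136370
B₀ = V₀ − E₀ = 175.4713 − 100.136370 = 75.334930
spread = −(1/T)·ln(B₀/D) − r = −(1/2.2236)·ln(75.334930/88.5616) − 0.0571 = 0.01564440
in basis points: 0.01564440 × 10⁴ = 156.4440 bp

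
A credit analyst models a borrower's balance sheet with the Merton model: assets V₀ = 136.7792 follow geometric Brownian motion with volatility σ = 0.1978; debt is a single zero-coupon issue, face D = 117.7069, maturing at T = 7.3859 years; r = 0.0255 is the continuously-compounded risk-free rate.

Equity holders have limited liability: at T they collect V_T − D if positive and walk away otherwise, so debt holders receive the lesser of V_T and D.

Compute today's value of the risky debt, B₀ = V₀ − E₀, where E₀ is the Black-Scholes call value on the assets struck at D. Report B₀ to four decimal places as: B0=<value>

B0=87.7209

d₁ = [ln(V₀/D) + (r + σ²/2)T] / (σ√T)
   = [ln(136.7792/117.7069) + (0.0255 + 0.5·0.1978²)·7.3859] / (0.1978·√7.3859)
   = [0.150170 + 0.332827] / 0.537561 = 0.898496
d₂ = d₁ − σ√T = 0.898496 − 0.537561 = 0.360935
N(d₁) = 0.815539,  N(d₂) = 0.640926,  e^(−rT) = 0.828333
E₀ = V₀·N(d₁) − D·e^(−rT)·N(d₂)
   = 136.7792·0.815539 − 117.7069·0.828333·0.640926 = 49.058256
B₀ = V₀ − E₀ = 136.7792 − 49.058256 = 87.720944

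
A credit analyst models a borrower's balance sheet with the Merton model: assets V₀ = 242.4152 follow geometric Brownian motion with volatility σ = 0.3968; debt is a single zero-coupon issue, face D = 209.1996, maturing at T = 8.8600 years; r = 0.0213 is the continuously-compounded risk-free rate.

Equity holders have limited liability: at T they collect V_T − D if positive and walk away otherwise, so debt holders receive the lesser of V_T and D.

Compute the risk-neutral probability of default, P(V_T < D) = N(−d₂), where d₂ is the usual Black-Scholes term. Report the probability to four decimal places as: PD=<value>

d₁ = [ln(V₀/D) + (r + σ²/2)T] / (σ√T)
   = [ln(242.4152/209.1996) + (0.0213 + 0.5·0.3968²)·8.8600] / (0.3968·√8.8600)
   = [0.147363 + 0.886223] / 1.181105 = 0.875101
d₂ = d₁ − σ√T = 0.875101 − 1.181105 = -0.306004
risk-neutral PD = N(−d₂) = N(0.306004) = 0.620199

PD=0.6202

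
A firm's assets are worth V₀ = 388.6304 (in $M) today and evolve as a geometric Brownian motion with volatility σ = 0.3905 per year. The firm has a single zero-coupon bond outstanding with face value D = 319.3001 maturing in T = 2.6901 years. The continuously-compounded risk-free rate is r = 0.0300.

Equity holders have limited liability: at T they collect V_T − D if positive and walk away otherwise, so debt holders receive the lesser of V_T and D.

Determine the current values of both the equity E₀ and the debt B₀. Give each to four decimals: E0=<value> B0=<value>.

E0=140.4408 B0=248.1896

d₁ = [ln(V₀/D) + (r + σ²/2)T] / (σ√T)
   = [ln(388.6304/319.3001) + (0.0300 + 0.5·0.3905²)·2.6901] / (0.3905·√2.6901)
   = [0.196497 + 0.285810] / 0.640480 = 0.753041
d₂ = d₁ − σ√T = 0.753041 − 0.640480 = 0.112562
N(d₁) = 0.774287,  N(d₂) = 0.544811,  e^(−rT) = 0.922468
E₀ = V₀·N(d₁) − D·e^(−rT)·N(d₂)
   = 388.6304·0.774287 − 319.3001·0.922468·0.544811 = 140.440827
B₀ = V₀ − E₀ = 388.6304 − 140.440827 = 248.189573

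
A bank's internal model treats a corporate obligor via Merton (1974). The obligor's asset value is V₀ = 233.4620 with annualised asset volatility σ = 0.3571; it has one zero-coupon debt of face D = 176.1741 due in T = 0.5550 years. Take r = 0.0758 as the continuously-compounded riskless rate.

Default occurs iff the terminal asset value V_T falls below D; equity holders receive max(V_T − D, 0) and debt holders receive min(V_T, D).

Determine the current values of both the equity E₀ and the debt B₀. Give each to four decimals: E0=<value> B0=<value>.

E0=67.3938 B0=166.0682

d₁ = [ln(V₀/D) + (r + σ²/2)T] / (σ√T)
   = [ln(233.4620/176.1741) + (0.0758 + 0.5·0.3571²)·0.5550] / (0.3571·√0.5550)
   = [0.281547 + 0.077456] / 0.266034 = 1.349464
d₂ = d₁ − σ√T = 1.349464 − 0.266034 = 1.083430
N(d₁) = 0.911406,  N(d₂) = 0.860691,  e^(−rT) = 0.958804
E₀ = V₀·N(d₁) − D·e^(−rT)·N(d₂)
   = 233.4620·0.911406 − 176.1741·0.958804·0.860691 = 67.393824
B₀ = V₀ − E₀ = 233.4620 − 67.393824 = 166.068176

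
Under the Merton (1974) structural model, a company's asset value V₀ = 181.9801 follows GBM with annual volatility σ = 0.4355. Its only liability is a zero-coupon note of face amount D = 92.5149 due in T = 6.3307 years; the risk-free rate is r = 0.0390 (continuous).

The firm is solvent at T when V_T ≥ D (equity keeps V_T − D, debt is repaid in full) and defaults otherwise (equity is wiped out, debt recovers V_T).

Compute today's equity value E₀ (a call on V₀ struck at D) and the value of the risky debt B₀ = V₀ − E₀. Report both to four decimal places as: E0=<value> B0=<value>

E0=122.5091 B0=59.4710

d₁ = [ln(V₀/D) + (r + σ²/2)T] / (σ√T)
   = [ln(181.9801/92.5149) + (0.0390 + 0.5·0.4355²)·6.3307] / (0.4355·√6.3307)
   = [0.676528 + 0.847238] / 1.095756 = 1.390606
d₂ = d₁ − σ√T = 1.390606 − 1.095756 = 0.294850
N(d₁) = 0.917828,  N(d₂) = 0.615946,  e^(−rT) = 0.781221
E₀ = V₀·N(d₁) − D·e^(−rT)·N(d₂)
   = 181.9801·0.917828 − 92.5149·0.781221·0.615946 = 122.509139
B₀ = V₀ − E₀ = 181.9801 − 122.509139 = 59.470961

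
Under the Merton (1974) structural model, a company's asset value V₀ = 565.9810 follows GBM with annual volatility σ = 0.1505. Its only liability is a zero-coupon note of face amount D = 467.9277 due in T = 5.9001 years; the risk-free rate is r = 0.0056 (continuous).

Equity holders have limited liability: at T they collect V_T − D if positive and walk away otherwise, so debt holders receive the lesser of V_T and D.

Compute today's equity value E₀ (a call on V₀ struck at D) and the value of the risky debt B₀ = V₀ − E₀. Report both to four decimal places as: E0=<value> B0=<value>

d₁ = [ln(V₀/D) + (r + σ²/2)T] / (σ√T)
   = [ln(565.9810/467.9277) + (0.0056 + 0.5·0.1505²)·5.9001] / (0.1505·√5.9001)
   = [0.190247 + 0.099860] / 0.365566 = 0.793581
d₂ = d₁ − σ√T = 0.793581 − 0.365566 = 0.428015
N(d₁) = 0.786280,  N(d₂) = 0.665680,  e^(−rT) = 0.967499
E₀ = V₀·N(d₁) − D·e^(−rT)·N(d₂)
   = 565.9810·0.786280 − 467.9277·0.967499·0.665680 = 143.653341
B₀ = V₀ − E₀ = 565.9810 − 143.653341 = 422.327659

E0=143.6533 B0=422.3277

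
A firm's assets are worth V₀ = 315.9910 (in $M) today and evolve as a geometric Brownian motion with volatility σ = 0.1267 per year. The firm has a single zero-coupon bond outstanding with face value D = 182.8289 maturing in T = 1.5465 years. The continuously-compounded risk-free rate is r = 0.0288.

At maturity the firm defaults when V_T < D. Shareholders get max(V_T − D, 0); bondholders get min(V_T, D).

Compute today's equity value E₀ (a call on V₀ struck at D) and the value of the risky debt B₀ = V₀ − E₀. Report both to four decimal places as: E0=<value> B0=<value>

E0=141.1272 B0=174.8638

d₁ = [ln(V₀/D) + (r + σ²/2)T] / (σ√T)
   = [ln(315.9910/182.8289) + (0.0288 + 0.5·0.1267²)·1.5465] / (0.1267·√1.5465)
   = [0.547163 + 0.056952] / 0.157562 = 3.834141
d₂ = d₁ − σ√T = 3.834141 − 0.157562 = 3.676579
N(d₁) = 0.999937,  N(d₂) = 0.999882,  e^(−rT) = 0.956438
E₀ = V₀·N(d₁) − D·e^(−rT)·N(d₂)
   = 315.9910·0.999937 − 182.8289·0.956438·0.999882 = 141.127232
B₀ = V₀ − E₀ = 315.9910 − 141.127232 = 174.863768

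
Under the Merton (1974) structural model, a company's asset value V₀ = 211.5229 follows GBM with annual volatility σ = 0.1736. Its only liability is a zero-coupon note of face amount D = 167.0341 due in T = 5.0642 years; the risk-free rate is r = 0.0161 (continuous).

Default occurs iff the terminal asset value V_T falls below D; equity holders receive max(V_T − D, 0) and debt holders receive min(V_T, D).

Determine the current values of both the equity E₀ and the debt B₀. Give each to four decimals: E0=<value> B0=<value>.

E0=65.7541 B0=145.7688

d₁ = [ln(V₀/D) + (r + σ²/2)T] / (σ√T)
   = [ln(211.5229/167.0341) + (0.0161 + 0.5·0.1736²)·5.0642] / (0.1736·√5.0642)
   = [0.236135 + 0.157843] / 0.390666 = 1.008481
d₂ = d₁ − σ√T = 1.008481 − 0.390666 = 0.617815
N(d₁) = 0.843388,  N(d₂) = 0.731651,  e^(−rT) = 0.921702
E₀ = V₀·N(d₁) − D·e^(−rT)·N(d₂)
   = 211.5229·0.843388 − 167.0341·0.921702·0.731651 = 65.754060
B₀ = V₀ − E₀ = 211.5229 − 65.754060 = 145.768840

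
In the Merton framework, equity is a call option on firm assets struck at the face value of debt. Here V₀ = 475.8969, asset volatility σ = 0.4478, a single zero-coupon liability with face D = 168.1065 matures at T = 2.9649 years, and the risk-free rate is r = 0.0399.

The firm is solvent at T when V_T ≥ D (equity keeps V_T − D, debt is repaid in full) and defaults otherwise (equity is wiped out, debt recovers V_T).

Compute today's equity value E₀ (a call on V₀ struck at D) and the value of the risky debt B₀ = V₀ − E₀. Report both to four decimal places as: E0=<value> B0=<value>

E0=332.2168 B0=143.6801

d₁ = [ln(V₀/D) + (r + σ²/2)T] / (σ√T)
   = [ln(475.8969/168.1065) + (0.0399 + 0.5·0.4478²)·2.9649] / (0.4478·√2.9649)
   = [1.040604 + 0.415568] / 0.771062 = 1.888527
d₂ = d₁ − σ√T = 1.888527 − 0.771062 = 1.117466
N(d₁) = 0.970522,  N(d₂) = 0.868102,  e^(−rT) = 0.888430
E₀ = V₀·N(d₁) − D·e^(−rT)·N(d₂)
   = 475.8969·0.970522 − 168.1065·0.888430·0.868102 = 332.216783
B₀ = V₀ − E₀ = 475.8969 − 332.216783 = 143.680117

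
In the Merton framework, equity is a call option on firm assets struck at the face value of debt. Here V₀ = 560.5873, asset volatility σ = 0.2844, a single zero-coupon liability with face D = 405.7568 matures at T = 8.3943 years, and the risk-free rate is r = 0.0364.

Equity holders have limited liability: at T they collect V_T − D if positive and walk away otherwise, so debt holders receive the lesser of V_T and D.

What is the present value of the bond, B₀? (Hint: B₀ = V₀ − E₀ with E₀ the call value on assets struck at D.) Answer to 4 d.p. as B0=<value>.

B0=257.7486

d₁ = [ln(V₀/D) + (r + σ²/2)T] / (σ√T)
   = [ln(560.5873/405.7568) + (0.0364 + 0.5·0.2844²)·8.3943] / (0.2844·√8.3943)
   = [0.323231 + 0.645032] / 0.823990 = 1.175091
d₂ = d₁ − σ√T = 1.175091 − 0.823990 = 0.351101
N(d₁) = 0.880021,  N(d₂) = 0.637244,  e^(−rT) = 0.736716
E₀ = V₀·N(d₁) − D·e^(−rT)·N(d₂)
   = 560.5873·0.880021 − 405.7568·0.736716·0.637244 = 302.838746
B₀ = V₀ − E₀ = 560.5873 − 302.838746 = 257.748554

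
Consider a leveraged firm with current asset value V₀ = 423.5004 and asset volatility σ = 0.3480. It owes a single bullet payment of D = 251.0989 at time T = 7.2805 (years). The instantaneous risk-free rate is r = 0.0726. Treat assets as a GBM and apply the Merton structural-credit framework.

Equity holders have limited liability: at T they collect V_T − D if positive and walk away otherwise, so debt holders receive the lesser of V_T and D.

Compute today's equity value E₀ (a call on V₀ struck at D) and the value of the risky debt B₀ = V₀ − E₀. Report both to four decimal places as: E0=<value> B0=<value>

d₁ = [ln(V₀/D) + (r + σ²/2)T] / (σ√T)
   = [ln(423.5004/251.0989) + (0.0726 + 0.5·0.3480²)·7.2805] / (0.3480·√7.2805)
   = [0.522708 + 0.969413] / 0.938988 = 1.589074
d₂ = d₁ − σ√T = 1.589074 − 0.938988 = 0.650086
N(d₁) = 0.943978,  N(d₂) = 0.742182,  e^(−rT) = 0.589451
E₀ = V₀·N(d₁) − D·e^(−rT)·N(d₂)
   = 423.5004·0.943978 − 251.0989·0.589451·0.742182 = 289.924497
B₀ = V₀ − E₀ = 423.5004 − 289.924497 = 133.575903

E0=289.9245 B0=133.5759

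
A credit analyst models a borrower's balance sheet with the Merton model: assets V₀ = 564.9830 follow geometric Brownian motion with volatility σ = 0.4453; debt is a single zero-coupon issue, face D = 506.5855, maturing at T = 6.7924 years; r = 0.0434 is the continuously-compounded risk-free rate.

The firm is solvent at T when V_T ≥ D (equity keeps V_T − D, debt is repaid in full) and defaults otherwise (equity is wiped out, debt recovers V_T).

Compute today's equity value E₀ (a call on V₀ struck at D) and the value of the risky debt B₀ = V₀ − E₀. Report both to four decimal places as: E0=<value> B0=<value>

E0=311.2104 B0=253.7726

d₁ = [ln(V₀/D) + (r + σ²/2)T] / (σ√T)
   = [ln(564.9830/506.5855) + (0.0434 + 0.5·0.4453²)·6.7924] / (0.4453·√6.7924)
   = [0.109103 + 0.968230] / 1.160551 = 0.928294
d₂ = d₁ − σ√T = 0.928294 − 1.160551 = -0.232258
N(d₁) = 0.823372,  N(d₂) = 0.408169,  e^(−rT) = 0.744688
E₀ = V₀·N(d₁) − D·e^(−rT)·N(d₂)
   = 564.9830·0.823372 − 506.5855·0.744688·0.408169 = 311.210436
B₀ = V₀ − E₀ = 564.9830 − 311.210436 = 253.772564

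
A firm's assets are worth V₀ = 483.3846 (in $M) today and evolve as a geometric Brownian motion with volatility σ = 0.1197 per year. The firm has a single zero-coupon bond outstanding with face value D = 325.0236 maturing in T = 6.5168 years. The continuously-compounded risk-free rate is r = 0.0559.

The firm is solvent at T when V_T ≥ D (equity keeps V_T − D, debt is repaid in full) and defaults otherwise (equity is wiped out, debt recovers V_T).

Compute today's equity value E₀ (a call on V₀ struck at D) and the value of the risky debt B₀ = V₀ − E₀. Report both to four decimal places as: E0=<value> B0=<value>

d₁ = [ln(V₀/D) + (r + σ²/2)T] / (σ√T)
   = [ln(483.3846/325.0236) + (0.0559 + 0.5·0.1197²)·6.5168] / (0.1197·√6.5168)
   = [0.396915 + 0.410976] / 0.305570 = 2.643877
d₂ = d₁ − σ√T = 2.643877 − 0.305570 = 2.338306
N(d₁) = 0.995902,  N(d₂) = 0.990314,  e^(−rT) = 0.694690
E₀ = V₀·N(d₁) − D·e^(−rT)·N(d₂)
   = 483.3846·0.995902 − 325.0236·0.694690·0.990314 = 257.799819
B₀ = V₀ − E₀ = 483.3846 − 257.799819 = 225.584781

E0=257.7998 B0=225.5848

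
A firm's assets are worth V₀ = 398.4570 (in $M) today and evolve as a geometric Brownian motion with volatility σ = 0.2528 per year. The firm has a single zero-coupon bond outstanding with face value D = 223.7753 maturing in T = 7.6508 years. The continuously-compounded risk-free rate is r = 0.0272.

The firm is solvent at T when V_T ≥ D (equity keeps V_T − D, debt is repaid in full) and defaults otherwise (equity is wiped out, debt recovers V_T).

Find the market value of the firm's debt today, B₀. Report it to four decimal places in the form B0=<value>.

B0=169.8775

d₁ = [ln(V₀/D) + (r + σ²/2)T] / (σ√T)
   = [ln(398.4570/223.7753) + (0.0272 + 0.5·0.2528²)·7.6508] / (0.2528·√7.6508)
   = [0.576957 + 0.452575] / 0.699247 = 1.472344
d₂ = d₁ − σ√T = 1.472344 − 0.699247 = 0.773097
N(d₁) = 0.929536,  N(d₂) = 0.780268,  e^(−rT) = 0.812124
E₀ = V₀·N(d₁) − D·e^(−rT)·N(d₂)
   = 398.4570·0.929536 − 223.7753·0.812124·0.780268 = 228.579463
B₀ = V₀ − E₀ = 398.4570 − 228.579463 = 169.877537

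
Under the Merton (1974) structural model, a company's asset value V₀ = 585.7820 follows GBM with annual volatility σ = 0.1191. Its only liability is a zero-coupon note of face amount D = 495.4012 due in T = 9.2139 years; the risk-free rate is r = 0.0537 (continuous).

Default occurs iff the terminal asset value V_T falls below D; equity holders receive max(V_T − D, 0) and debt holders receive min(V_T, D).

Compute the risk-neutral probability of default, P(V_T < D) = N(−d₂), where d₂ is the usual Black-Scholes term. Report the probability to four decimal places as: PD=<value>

d₁ = [ln(V₀/D) + (r + σ²/2)T] / (σ√T)
   = [ln(585.7820/495.4012) + (0.0537 + 0.5·0.1191²)·9.2139] / (0.1191·√9.2139)
   = [0.167580 + 0.560135] / 0.361521 = 2.012926
d₂ = d₁ − σ√T = 2.012926 − 0.361521 = 1.651405
risk-neutral PD = N(−d₂) = N(-1.651405) = 0.049328

PD=0.0493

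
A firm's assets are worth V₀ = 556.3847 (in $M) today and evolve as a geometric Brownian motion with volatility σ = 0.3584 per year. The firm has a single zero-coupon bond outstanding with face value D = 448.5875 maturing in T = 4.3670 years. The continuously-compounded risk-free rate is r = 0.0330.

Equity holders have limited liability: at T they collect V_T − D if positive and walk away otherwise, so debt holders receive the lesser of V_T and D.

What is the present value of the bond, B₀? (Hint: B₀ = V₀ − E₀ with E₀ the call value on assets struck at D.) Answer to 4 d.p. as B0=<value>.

d₁ = [ln(V₀/D) + (r + σ²/2)T] / (σ√T)
   = [ln(556.3847/448.5875) + (0.0330 + 0.5·0.3584²)·4.3670] / (0.3584·√4.3670)
   = [0.215356 + 0.424583] / 0.748962 = 0.854435
d₂ = d₁ − σ√T = 0.854435 − 0.748962 = 0.105473
N(d₁) = 0.803568,  N(d₂) = 0.542000,  e^(−rT) = 0.865792
E₀ = V₀·N(d₁) − D·e^(−rT)·N(d₂)
   = 556.3847·0.803568 − 448.5875·0.865792·0.542000 = 236.589232
B₀ = V₀ − E₀ = 556.3847 − 236.589232 = 319.795468

B0=319.7955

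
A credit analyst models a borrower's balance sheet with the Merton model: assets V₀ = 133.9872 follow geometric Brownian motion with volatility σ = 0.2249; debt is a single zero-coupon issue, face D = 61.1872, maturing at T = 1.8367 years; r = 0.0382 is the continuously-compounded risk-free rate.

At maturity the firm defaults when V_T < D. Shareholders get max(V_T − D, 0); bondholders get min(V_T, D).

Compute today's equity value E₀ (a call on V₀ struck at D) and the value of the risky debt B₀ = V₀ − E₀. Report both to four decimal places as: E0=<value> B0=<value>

E0=76.9658 B0=57.0214

d₁ = [ln(V₀/D) + (r + σ²/2)T] / (σ√T)
   = [ln(133.9872/61.1872) + (0.0382 + 0.5·0.2249²)·1.8367] / (0.2249·√1.8367)
   = [0.783806 + 0.116612] / 0.304796 = 2.954172
d₂ = d₁ − σ√T = 2.954172 − 0.304796 = 2.649376
N(d₁) = 0.998432,  N(d₂) = 0.995968,  e^(−rT) = 0.932243
E₀ = V₀·N(d₁) − D·e^(−rT)·N(d₂)
   = 133.9872·0.998432 − 61.1872·0.932243·0.995968 = 76.965832
B₀ = V₀ − E₀ = 133.9872 − 76.965832 = 57.021368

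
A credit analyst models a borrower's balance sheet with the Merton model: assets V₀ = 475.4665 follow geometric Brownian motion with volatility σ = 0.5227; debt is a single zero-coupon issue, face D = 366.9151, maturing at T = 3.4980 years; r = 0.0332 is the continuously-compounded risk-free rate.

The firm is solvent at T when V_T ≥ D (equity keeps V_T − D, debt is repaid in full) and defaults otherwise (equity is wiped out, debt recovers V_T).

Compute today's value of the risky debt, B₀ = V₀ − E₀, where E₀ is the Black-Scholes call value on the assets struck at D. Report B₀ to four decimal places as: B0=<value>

d₁ = [ln(V₀/D) + (r + σ²/2)T] / (σ√T)
   = [ln(475.4665/366.9151) + (0.0332 + 0.5·0.5227²)·3.4980] / (0.5227·√3.4980)
   = [0.259166 + 0.593987] / 0.977603 = 0.872699
d₂ = d₁ − σ√T = 0.872699 − 0.977603 = -0.104904
N(d₁) = 0.808586,  N(d₂) = 0.458226,  e^(−rT) = 0.890356
E₀ = V₀·N(d₁) − D·e^(−rT)·N(d₂)
   = 475.4665·0.808586 − 366.9151·0.890356·0.458226 = 234.760088
B₀ = V₀ − E₀ = 475.4665 − 234.760088 = 240.706412

B0=240.7064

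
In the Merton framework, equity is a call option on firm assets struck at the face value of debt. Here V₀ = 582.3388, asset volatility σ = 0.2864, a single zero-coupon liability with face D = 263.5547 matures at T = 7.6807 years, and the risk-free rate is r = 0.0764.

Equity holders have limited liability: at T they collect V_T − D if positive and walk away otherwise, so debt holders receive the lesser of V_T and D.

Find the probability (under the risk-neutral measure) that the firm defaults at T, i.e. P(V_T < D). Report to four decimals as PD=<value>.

d₁ = [ln(V₀/D) + (r + σ²/2)T] / (σ√T)
   = [ln(582.3388/263.5547) + (0.0764 + 0.5·0.2864²)·7.6807] / (0.2864·√7.6807)
   = [0.792791 + 0.901810] / 0.793731 = 2.134982
d₂ = d₁ − σ√T = 2.134982 − 0.793731 = 1.341251
risk-neutral PD = N(−d₂) = N(-1.341251) = 0.089920

PD=0.0899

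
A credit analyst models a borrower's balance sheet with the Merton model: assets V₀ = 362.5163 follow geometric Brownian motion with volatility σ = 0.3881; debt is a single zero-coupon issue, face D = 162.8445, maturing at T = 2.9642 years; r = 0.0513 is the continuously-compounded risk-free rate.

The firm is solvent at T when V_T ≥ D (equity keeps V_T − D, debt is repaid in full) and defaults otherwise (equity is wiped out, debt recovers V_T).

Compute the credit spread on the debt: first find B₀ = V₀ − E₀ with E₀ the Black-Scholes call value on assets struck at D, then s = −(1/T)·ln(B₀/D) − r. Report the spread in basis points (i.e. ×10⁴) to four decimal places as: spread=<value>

spread=123.1657

d₁ = [ln(V₀/D) + (r + σ²/2)T] / (σ√T)
   = [ln(362.5163/162.8445) + (0.0513 + 0.5·0.3881²)·2.9642] / (0.3881·√2.9642)
   = [0.800274 + 0.375300] / 0.668186 = 1.759350
d₂ = d₁ − σ√T = 1.759350 − 0.668186 = 1.091164
N(d₁) = 0.960741,  N(d₂) = 0.862400,  e^(−rT) = 0.858934
E₀ = V₀·N(d₁) − D·e^(−rT)·N(d₂)
   = 362.5163·0.960741 − 162.8445·0.858934·0.862400 = 227.658145
B₀ = V₀ − E₀ = 362.5163 − 227.658145 = 134.858155
spread = −(1/T)·ln(B₀/D) − r = −(1/2.9642)·ln(134.858155/162.8445) − 0.0513 = 0.01231657
in basis points: 0.01231657 × 10⁴ = 123.1657 bp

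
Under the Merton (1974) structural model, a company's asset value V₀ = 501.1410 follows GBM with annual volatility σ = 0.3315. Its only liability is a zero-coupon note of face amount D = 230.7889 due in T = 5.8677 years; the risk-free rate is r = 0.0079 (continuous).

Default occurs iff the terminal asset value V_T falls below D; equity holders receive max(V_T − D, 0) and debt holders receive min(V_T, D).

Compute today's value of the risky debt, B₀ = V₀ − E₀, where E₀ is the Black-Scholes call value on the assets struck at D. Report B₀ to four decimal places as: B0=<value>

B0=200.1389

d₁ = [ln(V₀/D) + (r + σ²/2)T] / (σ√T)
   = [ln(501.1410/230.7889) + (0.0079 + 0.5·0.3315²)·5.8677] / (0.3315·√5.8677)
   = [0.775384 + 0.368762] / 0.803004 = 1.424833
d₂ = d₁ − σ√T = 1.424833 − 0.803004 = 0.621830
N(d₁) = 0.922897,  N(d₂) = 0.732973,  e^(−rT) = 0.954703
E₀ = V₀·N(d₁) − D·e^(−rT)·N(d₂)
   = 501.1410·0.922897 − 230.7889·0.954703·0.732973 = 301.002136
B₀ = V₀ − E₀ = 501.1410 − 301.002136 = 200.138864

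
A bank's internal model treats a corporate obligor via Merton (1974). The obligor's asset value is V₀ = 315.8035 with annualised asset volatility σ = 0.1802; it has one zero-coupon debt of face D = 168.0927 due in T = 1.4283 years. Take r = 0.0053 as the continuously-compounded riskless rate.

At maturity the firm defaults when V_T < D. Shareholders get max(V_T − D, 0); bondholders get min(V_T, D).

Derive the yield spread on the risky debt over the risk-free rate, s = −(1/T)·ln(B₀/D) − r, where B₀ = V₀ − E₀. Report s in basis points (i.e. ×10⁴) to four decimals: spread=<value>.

spread=0.8976

d₁ = [ln(V₀/D) + (r + σ²/2)T] / (σ√T)
   = [ln(315.8035/168.0927) + (0.0053 + 0.5·0.1802²)·1.4283] / (0.1802·√1.4283)
   = [0.630605 + 0.030760] / 0.215360 = 3.070976
d₂ = d₁ − σ√T = 3.070976 − 0.215360 = 2.855616
N(d₁) = 0.998933,  N(d₂) = 0.997852,  e^(−rT) = 0.992459
E₀ = V₀·N(d₁) − D·e^(−rT)·N(d₂)
   = 315.8035·0.998933 − 168.0927·0.992459·0.997852 = 148.999841
B₀ = V₀ − E₀ = 315.8035 − 148.999841 = 166.803659
spread = −(1/T)·ln(B₀/D) − r = −(1/1.4283)·ln(166.803659/168.0927) − 0.0053 = 0.00008976
in basis points: 0.00008976 × 10⁴ = 0.8976 bp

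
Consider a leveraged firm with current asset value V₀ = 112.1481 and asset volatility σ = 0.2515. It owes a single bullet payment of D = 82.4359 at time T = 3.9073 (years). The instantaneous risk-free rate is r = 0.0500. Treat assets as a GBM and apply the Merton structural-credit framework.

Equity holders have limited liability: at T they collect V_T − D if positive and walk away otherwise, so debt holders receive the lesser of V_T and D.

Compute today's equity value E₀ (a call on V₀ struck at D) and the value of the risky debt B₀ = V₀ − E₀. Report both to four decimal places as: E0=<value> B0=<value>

E0=47.8023 B0=64.3458

d₁ = [ln(V₀/D) + (r + σ²/2)T] / (σ√T)
   = [ln(112.1481/82.4359) + (0.0500 + 0.5·0.2515²)·3.9073] / (0.2515·√3.9073)
   = [0.307799 + 0.318938] / 0.497137 = 1.260692
d₂ = d₁ − σ√T = 1.260692 − 0.497137 = 0.763555
N(d₁) = 0.896290,  N(d₂) = 0.777434,  e^(−rT) = 0.822534
E₀ = V₀·N(d₁) − D·e^(−rT)·N(d₂)
   = 112.1481·0.896290 − 82.4359·0.822534·0.777434 = 47.802281
B₀ = V₀ − E₀ = 112.1481 − 47.802281 = 64.345819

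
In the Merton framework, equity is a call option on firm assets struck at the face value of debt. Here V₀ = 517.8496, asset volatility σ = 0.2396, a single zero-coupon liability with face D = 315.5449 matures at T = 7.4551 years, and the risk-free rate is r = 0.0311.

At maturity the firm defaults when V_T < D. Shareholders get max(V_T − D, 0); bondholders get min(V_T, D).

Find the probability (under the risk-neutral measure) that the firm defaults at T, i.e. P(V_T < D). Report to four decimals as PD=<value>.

PD=0.2164

d₁ = [ln(V₀/D) + (r + σ²/2)T] / (σ√T)
   = [ln(517.8496/315.5449) + (0.0311 + 0.5·0.2396²)·7.4551] / (0.2396·√7.4551)
   = [0.495384 + 0.445845] / 0.654205 = 1.438739
d₂ = d₁ − σ√T = 1.438739 − 0.654205 = 0.784534
risk-neutral PD = N(−d₂) = N(-0.784534) = 0.216363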